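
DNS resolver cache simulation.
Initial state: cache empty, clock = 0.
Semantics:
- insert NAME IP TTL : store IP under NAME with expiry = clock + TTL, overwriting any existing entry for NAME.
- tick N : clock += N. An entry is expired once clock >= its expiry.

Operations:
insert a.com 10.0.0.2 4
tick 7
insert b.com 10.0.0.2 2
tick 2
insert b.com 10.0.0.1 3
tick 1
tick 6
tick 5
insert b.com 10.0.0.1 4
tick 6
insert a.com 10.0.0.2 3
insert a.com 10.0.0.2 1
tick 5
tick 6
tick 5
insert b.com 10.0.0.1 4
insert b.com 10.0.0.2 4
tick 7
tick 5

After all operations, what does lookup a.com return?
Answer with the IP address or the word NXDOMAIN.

Op 1: insert a.com -> 10.0.0.2 (expiry=0+4=4). clock=0
Op 2: tick 7 -> clock=7. purged={a.com}
Op 3: insert b.com -> 10.0.0.2 (expiry=7+2=9). clock=7
Op 4: tick 2 -> clock=9. purged={b.com}
Op 5: insert b.com -> 10.0.0.1 (expiry=9+3=12). clock=9
Op 6: tick 1 -> clock=10.
Op 7: tick 6 -> clock=16. purged={b.com}
Op 8: tick 5 -> clock=21.
Op 9: insert b.com -> 10.0.0.1 (expiry=21+4=25). clock=21
Op 10: tick 6 -> clock=27. purged={b.com}
Op 11: insert a.com -> 10.0.0.2 (expiry=27+3=30). clock=27
Op 12: insert a.com -> 10.0.0.2 (expiry=27+1=28). clock=27
Op 13: tick 5 -> clock=32. purged={a.com}
Op 14: tick 6 -> clock=38.
Op 15: tick 5 -> clock=43.
Op 16: insert b.com -> 10.0.0.1 (expiry=43+4=47). clock=43
Op 17: insert b.com -> 10.0.0.2 (expiry=43+4=47). clock=43
Op 18: tick 7 -> clock=50. purged={b.com}
Op 19: tick 5 -> clock=55.
lookup a.com: not in cache (expired or never inserted)

Answer: NXDOMAIN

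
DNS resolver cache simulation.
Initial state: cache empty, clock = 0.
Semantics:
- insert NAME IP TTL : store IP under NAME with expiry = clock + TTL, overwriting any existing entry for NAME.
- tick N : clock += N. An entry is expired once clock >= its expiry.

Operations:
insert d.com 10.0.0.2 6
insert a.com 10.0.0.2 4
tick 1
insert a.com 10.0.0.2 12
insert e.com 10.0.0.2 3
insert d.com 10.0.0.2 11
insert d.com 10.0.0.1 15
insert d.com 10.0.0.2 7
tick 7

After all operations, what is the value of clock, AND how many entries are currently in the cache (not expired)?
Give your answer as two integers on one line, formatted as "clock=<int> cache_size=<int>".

Op 1: insert d.com -> 10.0.0.2 (expiry=0+6=6). clock=0
Op 2: insert a.com -> 10.0.0.2 (expiry=0+4=4). clock=0
Op 3: tick 1 -> clock=1.
Op 4: insert a.com -> 10.0.0.2 (expiry=1+12=13). clock=1
Op 5: insert e.com -> 10.0.0.2 (expiry=1+3=4). clock=1
Op 6: insert d.com -> 10.0.0.2 (expiry=1+11=12). clock=1
Op 7: insert d.com -> 10.0.0.1 (expiry=1+15=16). clock=1
Op 8: insert d.com -> 10.0.0.2 (expiry=1+7=8). clock=1
Op 9: tick 7 -> clock=8. purged={d.com,e.com}
Final clock = 8
Final cache (unexpired): {a.com} -> size=1

Answer: clock=8 cache_size=1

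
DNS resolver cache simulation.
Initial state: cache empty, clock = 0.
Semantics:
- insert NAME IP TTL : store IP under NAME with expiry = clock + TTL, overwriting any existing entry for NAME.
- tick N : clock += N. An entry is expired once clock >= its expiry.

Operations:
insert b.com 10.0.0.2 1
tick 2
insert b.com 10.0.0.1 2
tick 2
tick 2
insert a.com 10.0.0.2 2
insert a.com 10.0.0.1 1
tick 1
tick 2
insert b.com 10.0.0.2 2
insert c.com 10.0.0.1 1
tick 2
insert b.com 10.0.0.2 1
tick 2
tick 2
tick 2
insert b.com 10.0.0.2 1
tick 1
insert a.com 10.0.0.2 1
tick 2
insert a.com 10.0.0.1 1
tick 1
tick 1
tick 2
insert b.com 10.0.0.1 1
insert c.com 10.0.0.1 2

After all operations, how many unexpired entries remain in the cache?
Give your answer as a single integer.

Op 1: insert b.com -> 10.0.0.2 (expiry=0+1=1). clock=0
Op 2: tick 2 -> clock=2. purged={b.com}
Op 3: insert b.com -> 10.0.0.1 (expiry=2+2=4). clock=2
Op 4: tick 2 -> clock=4. purged={b.com}
Op 5: tick 2 -> clock=6.
Op 6: insert a.com -> 10.0.0.2 (expiry=6+2=8). clock=6
Op 7: insert a.com -> 10.0.0.1 (expiry=6+1=7). clock=6
Op 8: tick 1 -> clock=7. purged={a.com}
Op 9: tick 2 -> clock=9.
Op 10: insert b.com -> 10.0.0.2 (expiry=9+2=11). clock=9
Op 11: insert c.com -> 10.0.0.1 (expiry=9+1=10). clock=9
Op 12: tick 2 -> clock=11. purged={b.com,c.com}
Op 13: insert b.com -> 10.0.0.2 (expiry=11+1=12). clock=11
Op 14: tick 2 -> clock=13. purged={b.com}
Op 15: tick 2 -> clock=15.
Op 16: tick 2 -> clock=17.
Op 17: insert b.com -> 10.0.0.2 (expiry=17+1=18). clock=17
Op 18: tick 1 -> clock=18. purged={b.com}
Op 19: insert a.com -> 10.0.0.2 (expiry=18+1=19). clock=18
Op 20: tick 2 -> clock=20. purged={a.com}
Op 21: insert a.com -> 10.0.0.1 (expiry=20+1=21). clock=20
Op 22: tick 1 -> clock=21. purged={a.com}
Op 23: tick 1 -> clock=22.
Op 24: tick 2 -> clock=24.
Op 25: insert b.com -> 10.0.0.1 (expiry=24+1=25). clock=24
Op 26: insert c.com -> 10.0.0.1 (expiry=24+2=26). clock=24
Final cache (unexpired): {b.com,c.com} -> size=2

Answer: 2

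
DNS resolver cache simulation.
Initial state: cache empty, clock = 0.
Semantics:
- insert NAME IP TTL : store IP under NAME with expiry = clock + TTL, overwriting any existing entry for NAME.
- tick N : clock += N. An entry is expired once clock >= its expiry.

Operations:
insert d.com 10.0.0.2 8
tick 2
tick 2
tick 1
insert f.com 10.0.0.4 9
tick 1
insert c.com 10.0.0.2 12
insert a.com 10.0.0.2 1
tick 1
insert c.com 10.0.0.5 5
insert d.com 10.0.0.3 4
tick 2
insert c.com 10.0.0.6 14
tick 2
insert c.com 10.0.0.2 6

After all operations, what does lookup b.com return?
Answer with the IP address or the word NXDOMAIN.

Answer: NXDOMAIN

Derivation:
Op 1: insert d.com -> 10.0.0.2 (expiry=0+8=8). clock=0
Op 2: tick 2 -> clock=2.
Op 3: tick 2 -> clock=4.
Op 4: tick 1 -> clock=5.
Op 5: insert f.com -> 10.0.0.4 (expiry=5+9=14). clock=5
Op 6: tick 1 -> clock=6.
Op 7: insert c.com -> 10.0.0.2 (expiry=6+12=18). clock=6
Op 8: insert a.com -> 10.0.0.2 (expiry=6+1=7). clock=6
Op 9: tick 1 -> clock=7. purged={a.com}
Op 10: insert c.com -> 10.0.0.5 (expiry=7+5=12). clock=7
Op 11: insert d.com -> 10.0.0.3 (expiry=7+4=11). clock=7
Op 12: tick 2 -> clock=9.
Op 13: insert c.com -> 10.0.0.6 (expiry=9+14=23). clock=9
Op 14: tick 2 -> clock=11. purged={d.com}
Op 15: insert c.com -> 10.0.0.2 (expiry=11+6=17). clock=11
lookup b.com: not in cache (expired or never inserted)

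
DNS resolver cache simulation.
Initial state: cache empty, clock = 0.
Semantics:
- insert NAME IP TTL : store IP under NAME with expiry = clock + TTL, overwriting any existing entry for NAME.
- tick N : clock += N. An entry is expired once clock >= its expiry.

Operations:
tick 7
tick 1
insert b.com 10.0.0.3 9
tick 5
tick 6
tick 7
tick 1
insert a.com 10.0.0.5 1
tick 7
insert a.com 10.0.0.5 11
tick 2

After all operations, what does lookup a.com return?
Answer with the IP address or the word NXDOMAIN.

Op 1: tick 7 -> clock=7.
Op 2: tick 1 -> clock=8.
Op 3: insert b.com -> 10.0.0.3 (expiry=8+9=17). clock=8
Op 4: tick 5 -> clock=13.
Op 5: tick 6 -> clock=19. purged={b.com}
Op 6: tick 7 -> clock=26.
Op 7: tick 1 -> clock=27.
Op 8: insert a.com -> 10.0.0.5 (expiry=27+1=28). clock=27
Op 9: tick 7 -> clock=34. purged={a.com}
Op 10: insert a.com -> 10.0.0.5 (expiry=34+11=45). clock=34
Op 11: tick 2 -> clock=36.
lookup a.com: present, ip=10.0.0.5 expiry=45 > clock=36

Answer: 10.0.0.5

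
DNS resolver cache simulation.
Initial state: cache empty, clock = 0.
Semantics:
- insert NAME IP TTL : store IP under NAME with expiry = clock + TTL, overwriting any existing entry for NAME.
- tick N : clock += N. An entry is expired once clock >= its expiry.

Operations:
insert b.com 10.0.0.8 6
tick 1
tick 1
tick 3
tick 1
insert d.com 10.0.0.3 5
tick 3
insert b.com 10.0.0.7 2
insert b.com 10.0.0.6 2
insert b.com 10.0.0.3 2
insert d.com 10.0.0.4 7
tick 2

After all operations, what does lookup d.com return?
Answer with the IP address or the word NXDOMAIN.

Answer: 10.0.0.4

Derivation:
Op 1: insert b.com -> 10.0.0.8 (expiry=0+6=6). clock=0
Op 2: tick 1 -> clock=1.
Op 3: tick 1 -> clock=2.
Op 4: tick 3 -> clock=5.
Op 5: tick 1 -> clock=6. purged={b.com}
Op 6: insert d.com -> 10.0.0.3 (expiry=6+5=11). clock=6
Op 7: tick 3 -> clock=9.
Op 8: insert b.com -> 10.0.0.7 (expiry=9+2=11). clock=9
Op 9: insert b.com -> 10.0.0.6 (expiry=9+2=11). clock=9
Op 10: insert b.com -> 10.0.0.3 (expiry=9+2=11). clock=9
Op 11: insert d.com -> 10.0.0.4 (expiry=9+7=16). clock=9
Op 12: tick 2 -> clock=11. purged={b.com}
lookup d.com: present, ip=10.0.0.4 expiry=16 > clock=11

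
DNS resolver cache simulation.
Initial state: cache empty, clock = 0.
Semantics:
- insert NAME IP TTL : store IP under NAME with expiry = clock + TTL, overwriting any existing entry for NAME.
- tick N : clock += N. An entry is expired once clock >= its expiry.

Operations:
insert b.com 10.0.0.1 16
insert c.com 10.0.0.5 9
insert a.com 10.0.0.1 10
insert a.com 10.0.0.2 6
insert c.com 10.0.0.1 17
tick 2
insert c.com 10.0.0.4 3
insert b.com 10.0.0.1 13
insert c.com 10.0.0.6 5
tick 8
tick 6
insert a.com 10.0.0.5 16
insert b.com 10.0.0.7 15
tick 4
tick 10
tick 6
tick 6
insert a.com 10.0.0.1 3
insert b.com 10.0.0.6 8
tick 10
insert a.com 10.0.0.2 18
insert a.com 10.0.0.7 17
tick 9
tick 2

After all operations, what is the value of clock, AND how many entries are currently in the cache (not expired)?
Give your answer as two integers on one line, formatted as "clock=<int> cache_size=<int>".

Answer: clock=63 cache_size=1

Derivation:
Op 1: insert b.com -> 10.0.0.1 (expiry=0+16=16). clock=0
Op 2: insert c.com -> 10.0.0.5 (expiry=0+9=9). clock=0
Op 3: insert a.com -> 10.0.0.1 (expiry=0+10=10). clock=0
Op 4: insert a.com -> 10.0.0.2 (expiry=0+6=6). clock=0
Op 5: insert c.com -> 10.0.0.1 (expiry=0+17=17). clock=0
Op 6: tick 2 -> clock=2.
Op 7: insert c.com -> 10.0.0.4 (expiry=2+3=5). clock=2
Op 8: insert b.com -> 10.0.0.1 (expiry=2+13=15). clock=2
Op 9: insert c.com -> 10.0.0.6 (expiry=2+5=7). clock=2
Op 10: tick 8 -> clock=10. purged={a.com,c.com}
Op 11: tick 6 -> clock=16. purged={b.com}
Op 12: insert a.com -> 10.0.0.5 (expiry=16+16=32). clock=16
Op 13: insert b.com -> 10.0.0.7 (expiry=16+15=31). clock=16
Op 14: tick 4 -> clock=20.
Op 15: tick 10 -> clock=30.
Op 16: tick 6 -> clock=36. purged={a.com,b.com}
Op 17: tick 6 -> clock=42.
Op 18: insert a.com -> 10.0.0.1 (expiry=42+3=45). clock=42
Op 19: insert b.com -> 10.0.0.6 (expiry=42+8=50). clock=42
Op 20: tick 10 -> clock=52. purged={a.com,b.com}
Op 21: insert a.com -> 10.0.0.2 (expiry=52+18=70). clock=52
Op 22: insert a.com -> 10.0.0.7 (expiry=52+17=69). clock=52
Op 23: tick 9 -> clock=61.
Op 24: tick 2 -> clock=63.
Final clock = 63
Final cache (unexpired): {a.com} -> size=1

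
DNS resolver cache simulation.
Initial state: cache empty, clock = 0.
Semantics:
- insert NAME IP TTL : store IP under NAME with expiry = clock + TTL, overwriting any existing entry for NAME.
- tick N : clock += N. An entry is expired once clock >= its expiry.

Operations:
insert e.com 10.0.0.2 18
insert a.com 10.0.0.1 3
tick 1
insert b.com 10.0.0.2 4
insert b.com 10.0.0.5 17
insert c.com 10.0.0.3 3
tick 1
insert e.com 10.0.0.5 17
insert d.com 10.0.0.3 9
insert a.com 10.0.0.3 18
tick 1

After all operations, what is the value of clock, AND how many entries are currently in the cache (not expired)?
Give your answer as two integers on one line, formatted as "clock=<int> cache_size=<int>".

Op 1: insert e.com -> 10.0.0.2 (expiry=0+18=18). clock=0
Op 2: insert a.com -> 10.0.0.1 (expiry=0+3=3). clock=0
Op 3: tick 1 -> clock=1.
Op 4: insert b.com -> 10.0.0.2 (expiry=1+4=5). clock=1
Op 5: insert b.com -> 10.0.0.5 (expiry=1+17=18). clock=1
Op 6: insert c.com -> 10.0.0.3 (expiry=1+3=4). clock=1
Op 7: tick 1 -> clock=2.
Op 8: insert e.com -> 10.0.0.5 (expiry=2+17=19). clock=2
Op 9: insert d.com -> 10.0.0.3 (expiry=2+9=11). clock=2
Op 10: insert a.com -> 10.0.0.3 (expiry=2+18=20). clock=2
Op 11: tick 1 -> clock=3.
Final clock = 3
Final cache (unexpired): {a.com,b.com,c.com,d.com,e.com} -> size=5

Answer: clock=3 cache_size=5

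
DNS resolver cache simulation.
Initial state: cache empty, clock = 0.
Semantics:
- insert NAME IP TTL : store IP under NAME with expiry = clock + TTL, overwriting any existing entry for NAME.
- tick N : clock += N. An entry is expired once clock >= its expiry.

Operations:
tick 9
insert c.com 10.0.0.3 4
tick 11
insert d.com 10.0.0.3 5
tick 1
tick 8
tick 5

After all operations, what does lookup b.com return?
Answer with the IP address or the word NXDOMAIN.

Op 1: tick 9 -> clock=9.
Op 2: insert c.com -> 10.0.0.3 (expiry=9+4=13). clock=9
Op 3: tick 11 -> clock=20. purged={c.com}
Op 4: insert d.com -> 10.0.0.3 (expiry=20+5=25). clock=20
Op 5: tick 1 -> clock=21.
Op 6: tick 8 -> clock=29. purged={d.com}
Op 7: tick 5 -> clock=34.
lookup b.com: not in cache (expired or never inserted)

Answer: NXDOMAIN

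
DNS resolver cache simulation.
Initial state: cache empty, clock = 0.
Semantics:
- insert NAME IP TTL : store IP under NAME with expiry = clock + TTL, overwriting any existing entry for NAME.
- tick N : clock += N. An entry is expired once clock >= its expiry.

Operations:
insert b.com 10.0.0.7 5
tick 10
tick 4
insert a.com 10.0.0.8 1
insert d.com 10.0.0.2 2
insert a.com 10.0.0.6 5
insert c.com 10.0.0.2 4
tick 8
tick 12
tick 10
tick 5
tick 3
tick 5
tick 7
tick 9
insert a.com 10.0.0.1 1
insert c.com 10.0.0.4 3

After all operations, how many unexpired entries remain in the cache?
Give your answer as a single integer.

Op 1: insert b.com -> 10.0.0.7 (expiry=0+5=5). clock=0
Op 2: tick 10 -> clock=10. purged={b.com}
Op 3: tick 4 -> clock=14.
Op 4: insert a.com -> 10.0.0.8 (expiry=14+1=15). clock=14
Op 5: insert d.com -> 10.0.0.2 (expiry=14+2=16). clock=14
Op 6: insert a.com -> 10.0.0.6 (expiry=14+5=19). clock=14
Op 7: insert c.com -> 10.0.0.2 (expiry=14+4=18). clock=14
Op 8: tick 8 -> clock=22. purged={a.com,c.com,d.com}
Op 9: tick 12 -> clock=34.
Op 10: tick 10 -> clock=44.
Op 11: tick 5 -> clock=49.
Op 12: tick 3 -> clock=52.
Op 13: tick 5 -> clock=57.
Op 14: tick 7 -> clock=64.
Op 15: tick 9 -> clock=73.
Op 16: insert a.com -> 10.0.0.1 (expiry=73+1=74). clock=73
Op 17: insert c.com -> 10.0.0.4 (expiry=73+3=76). clock=73
Final cache (unexpired): {a.com,c.com} -> size=2

Answer: 2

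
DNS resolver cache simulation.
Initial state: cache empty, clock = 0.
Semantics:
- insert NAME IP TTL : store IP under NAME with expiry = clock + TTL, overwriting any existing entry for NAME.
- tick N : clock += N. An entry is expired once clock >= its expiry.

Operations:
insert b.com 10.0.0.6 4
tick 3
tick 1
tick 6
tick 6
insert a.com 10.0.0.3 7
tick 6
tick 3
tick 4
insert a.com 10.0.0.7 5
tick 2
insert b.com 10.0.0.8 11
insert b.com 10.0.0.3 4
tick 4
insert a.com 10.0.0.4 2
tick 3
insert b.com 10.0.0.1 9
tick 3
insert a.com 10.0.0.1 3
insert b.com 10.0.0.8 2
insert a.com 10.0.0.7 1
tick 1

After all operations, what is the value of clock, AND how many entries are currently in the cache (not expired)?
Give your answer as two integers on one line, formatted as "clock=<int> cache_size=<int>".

Answer: clock=42 cache_size=1

Derivation:
Op 1: insert b.com -> 10.0.0.6 (expiry=0+4=4). clock=0
Op 2: tick 3 -> clock=3.
Op 3: tick 1 -> clock=4. purged={b.com}
Op 4: tick 6 -> clock=10.
Op 5: tick 6 -> clock=16.
Op 6: insert a.com -> 10.0.0.3 (expiry=16+7=23). clock=16
Op 7: tick 6 -> clock=22.
Op 8: tick 3 -> clock=25. purged={a.com}
Op 9: tick 4 -> clock=29.
Op 10: insert a.com -> 10.0.0.7 (expiry=29+5=34). clock=29
Op 11: tick 2 -> clock=31.
Op 12: insert b.com -> 10.0.0.8 (expiry=31+11=42). clock=31
Op 13: insert b.com -> 10.0.0.3 (expiry=31+4=35). clock=31
Op 14: tick 4 -> clock=35. purged={a.com,b.com}
Op 15: insert a.com -> 10.0.0.4 (expiry=35+2=37). clock=35
Op 16: tick 3 -> clock=38. purged={a.com}
Op 17: insert b.com -> 10.0.0.1 (expiry=38+9=47). clock=38
Op 18: tick 3 -> clock=41.
Op 19: insert a.com -> 10.0.0.1 (expiry=41+3=44). clock=41
Op 20: insert b.com -> 10.0.0.8 (expiry=41+2=43). clock=41
Op 21: insert a.com -> 10.0.0.7 (expiry=41+1=42). clock=41
Op 22: tick 1 -> clock=42. purged={a.com}
Final clock = 42
Final cache (unexpired): {b.com} -> size=1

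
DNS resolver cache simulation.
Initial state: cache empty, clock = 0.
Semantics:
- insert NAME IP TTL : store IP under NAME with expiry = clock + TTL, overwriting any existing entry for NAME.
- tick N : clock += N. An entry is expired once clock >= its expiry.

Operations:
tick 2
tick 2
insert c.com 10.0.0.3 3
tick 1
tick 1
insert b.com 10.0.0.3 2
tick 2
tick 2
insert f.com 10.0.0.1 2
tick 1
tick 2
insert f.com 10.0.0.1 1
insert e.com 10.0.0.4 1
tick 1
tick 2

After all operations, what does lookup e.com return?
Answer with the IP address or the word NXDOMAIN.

Answer: NXDOMAIN

Derivation:
Op 1: tick 2 -> clock=2.
Op 2: tick 2 -> clock=4.
Op 3: insert c.com -> 10.0.0.3 (expiry=4+3=7). clock=4
Op 4: tick 1 -> clock=5.
Op 5: tick 1 -> clock=6.
Op 6: insert b.com -> 10.0.0.3 (expiry=6+2=8). clock=6
Op 7: tick 2 -> clock=8. purged={b.com,c.com}
Op 8: tick 2 -> clock=10.
Op 9: insert f.com -> 10.0.0.1 (expiry=10+2=12). clock=10
Op 10: tick 1 -> clock=11.
Op 11: tick 2 -> clock=13. purged={f.com}
Op 12: insert f.com -> 10.0.0.1 (expiry=13+1=14). clock=13
Op 13: insert e.com -> 10.0.0.4 (expiry=13+1=14). clock=13
Op 14: tick 1 -> clock=14. purged={e.com,f.com}
Op 15: tick 2 -> clock=16.
lookup e.com: not in cache (expired or never inserted)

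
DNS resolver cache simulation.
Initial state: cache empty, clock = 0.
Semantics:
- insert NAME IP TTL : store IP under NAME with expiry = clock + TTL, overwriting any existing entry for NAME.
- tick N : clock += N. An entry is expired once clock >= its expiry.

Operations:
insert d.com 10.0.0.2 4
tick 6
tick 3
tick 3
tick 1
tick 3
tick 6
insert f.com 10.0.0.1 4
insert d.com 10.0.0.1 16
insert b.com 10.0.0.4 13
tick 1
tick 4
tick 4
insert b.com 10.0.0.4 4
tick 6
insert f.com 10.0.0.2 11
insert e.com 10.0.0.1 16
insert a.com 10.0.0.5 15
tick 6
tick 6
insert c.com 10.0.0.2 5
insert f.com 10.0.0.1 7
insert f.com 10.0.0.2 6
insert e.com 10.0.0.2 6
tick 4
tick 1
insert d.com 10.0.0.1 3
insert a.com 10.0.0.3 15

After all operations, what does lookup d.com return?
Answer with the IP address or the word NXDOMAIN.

Op 1: insert d.com -> 10.0.0.2 (expiry=0+4=4). clock=0
Op 2: tick 6 -> clock=6. purged={d.com}
Op 3: tick 3 -> clock=9.
Op 4: tick 3 -> clock=12.
Op 5: tick 1 -> clock=13.
Op 6: tick 3 -> clock=16.
Op 7: tick 6 -> clock=22.
Op 8: insert f.com -> 10.0.0.1 (expiry=22+4=26). clock=22
Op 9: insert d.com -> 10.0.0.1 (expiry=22+16=38). clock=22
Op 10: insert b.com -> 10.0.0.4 (expiry=22+13=35). clock=22
Op 11: tick 1 -> clock=23.
Op 12: tick 4 -> clock=27. purged={f.com}
Op 13: tick 4 -> clock=31.
Op 14: insert b.com -> 10.0.0.4 (expiry=31+4=35). clock=31
Op 15: tick 6 -> clock=37. purged={b.com}
Op 16: insert f.com -> 10.0.0.2 (expiry=37+11=48). clock=37
Op 17: insert e.com -> 10.0.0.1 (expiry=37+16=53). clock=37
Op 18: insert a.com -> 10.0.0.5 (expiry=37+15=52). clock=37
Op 19: tick 6 -> clock=43. purged={d.com}
Op 20: tick 6 -> clock=49. purged={f.com}
Op 21: insert c.com -> 10.0.0.2 (expiry=49+5=54). clock=49
Op 22: insert f.com -> 10.0.0.1 (expiry=49+7=56). clock=49
Op 23: insert f.com -> 10.0.0.2 (expiry=49+6=55). clock=49
Op 24: insert e.com -> 10.0.0.2 (expiry=49+6=55). clock=49
Op 25: tick 4 -> clock=53. purged={a.com}
Op 26: tick 1 -> clock=54. purged={c.com}
Op 27: insert d.com -> 10.0.0.1 (expiry=54+3=57). clock=54
Op 28: insert a.com -> 10.0.0.3 (expiry=54+15=69). clock=54
lookup d.com: present, ip=10.0.0.1 expiry=57 > clock=54

Answer: 10.0.0.1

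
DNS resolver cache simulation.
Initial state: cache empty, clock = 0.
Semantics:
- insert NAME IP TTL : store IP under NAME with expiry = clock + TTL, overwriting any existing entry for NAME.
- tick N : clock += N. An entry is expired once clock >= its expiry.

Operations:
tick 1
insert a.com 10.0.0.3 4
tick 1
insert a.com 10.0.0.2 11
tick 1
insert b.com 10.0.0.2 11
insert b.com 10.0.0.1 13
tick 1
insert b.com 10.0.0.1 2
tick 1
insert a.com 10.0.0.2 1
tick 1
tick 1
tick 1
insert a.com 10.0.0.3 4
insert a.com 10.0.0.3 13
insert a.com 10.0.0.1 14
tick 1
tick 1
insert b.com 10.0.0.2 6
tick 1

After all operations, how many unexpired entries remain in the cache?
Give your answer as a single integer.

Op 1: tick 1 -> clock=1.
Op 2: insert a.com -> 10.0.0.3 (expiry=1+4=5). clock=1
Op 3: tick 1 -> clock=2.
Op 4: insert a.com -> 10.0.0.2 (expiry=2+11=13). clock=2
Op 5: tick 1 -> clock=3.
Op 6: insert b.com -> 10.0.0.2 (expiry=3+11=14). clock=3
Op 7: insert b.com -> 10.0.0.1 (expiry=3+13=16). clock=3
Op 8: tick 1 -> clock=4.
Op 9: insert b.com -> 10.0.0.1 (expiry=4+2=6). clock=4
Op 10: tick 1 -> clock=5.
Op 11: insert a.com -> 10.0.0.2 (expiry=5+1=6). clock=5
Op 12: tick 1 -> clock=6. purged={a.com,b.com}
Op 13: tick 1 -> clock=7.
Op 14: tick 1 -> clock=8.
Op 15: insert a.com -> 10.0.0.3 (expiry=8+4=12). clock=8
Op 16: insert a.com -> 10.0.0.3 (expiry=8+13=21). clock=8
Op 17: insert a.com -> 10.0.0.1 (expiry=8+14=22). clock=8
Op 18: tick 1 -> clock=9.
Op 19: tick 1 -> clock=10.
Op 20: insert b.com -> 10.0.0.2 (expiry=10+6=16). clock=10
Op 21: tick 1 -> clock=11.
Final cache (unexpired): {a.com,b.com} -> size=2

Answer: 2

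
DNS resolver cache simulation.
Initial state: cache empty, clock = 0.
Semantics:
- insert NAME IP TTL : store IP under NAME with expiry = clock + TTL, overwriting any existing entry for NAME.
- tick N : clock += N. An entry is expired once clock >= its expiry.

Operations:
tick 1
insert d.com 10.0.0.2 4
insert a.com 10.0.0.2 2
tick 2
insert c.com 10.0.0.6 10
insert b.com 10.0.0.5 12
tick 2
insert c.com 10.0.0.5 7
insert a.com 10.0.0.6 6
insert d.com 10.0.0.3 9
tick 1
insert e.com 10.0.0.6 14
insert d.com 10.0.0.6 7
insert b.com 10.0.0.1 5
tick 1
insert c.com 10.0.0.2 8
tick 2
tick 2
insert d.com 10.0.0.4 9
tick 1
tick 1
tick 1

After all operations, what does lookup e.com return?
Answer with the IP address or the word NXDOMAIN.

Op 1: tick 1 -> clock=1.
Op 2: insert d.com -> 10.0.0.2 (expiry=1+4=5). clock=1
Op 3: insert a.com -> 10.0.0.2 (expiry=1+2=3). clock=1
Op 4: tick 2 -> clock=3. purged={a.com}
Op 5: insert c.com -> 10.0.0.6 (expiry=3+10=13). clock=3
Op 6: insert b.com -> 10.0.0.5 (expiry=3+12=15). clock=3
Op 7: tick 2 -> clock=5. purged={d.com}
Op 8: insert c.com -> 10.0.0.5 (expiry=5+7=12). clock=5
Op 9: insert a.com -> 10.0.0.6 (expiry=5+6=11). clock=5
Op 10: insert d.com -> 10.0.0.3 (expiry=5+9=14). clock=5
Op 11: tick 1 -> clock=6.
Op 12: insert e.com -> 10.0.0.6 (expiry=6+14=20). clock=6
Op 13: insert d.com -> 10.0.0.6 (expiry=6+7=13). clock=6
Op 14: insert b.com -> 10.0.0.1 (expiry=6+5=11). clock=6
Op 15: tick 1 -> clock=7.
Op 16: insert c.com -> 10.0.0.2 (expiry=7+8=15). clock=7
Op 17: tick 2 -> clock=9.
Op 18: tick 2 -> clock=11. purged={a.com,b.com}
Op 19: insert d.com -> 10.0.0.4 (expiry=11+9=20). clock=11
Op 20: tick 1 -> clock=12.
Op 21: tick 1 -> clock=13.
Op 22: tick 1 -> clock=14.
lookup e.com: present, ip=10.0.0.6 expiry=20 > clock=14

Answer: 10.0.0.6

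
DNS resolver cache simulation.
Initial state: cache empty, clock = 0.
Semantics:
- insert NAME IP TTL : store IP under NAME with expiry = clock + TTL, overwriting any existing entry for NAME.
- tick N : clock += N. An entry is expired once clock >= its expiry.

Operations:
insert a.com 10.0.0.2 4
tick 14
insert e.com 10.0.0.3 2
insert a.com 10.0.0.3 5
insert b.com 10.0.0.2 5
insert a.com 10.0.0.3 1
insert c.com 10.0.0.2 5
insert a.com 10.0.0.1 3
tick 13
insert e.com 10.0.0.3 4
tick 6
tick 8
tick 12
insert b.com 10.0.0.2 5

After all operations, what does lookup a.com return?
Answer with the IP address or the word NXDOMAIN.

Op 1: insert a.com -> 10.0.0.2 (expiry=0+4=4). clock=0
Op 2: tick 14 -> clock=14. purged={a.com}
Op 3: insert e.com -> 10.0.0.3 (expiry=14+2=16). clock=14
Op 4: insert a.com -> 10.0.0.3 (expiry=14+5=19). clock=14
Op 5: insert b.com -> 10.0.0.2 (expiry=14+5=19). clock=14
Op 6: insert a.com -> 10.0.0.3 (expiry=14+1=15). clock=14
Op 7: insert c.com -> 10.0.0.2 (expiry=14+5=19). clock=14
Op 8: insert a.com -> 10.0.0.1 (expiry=14+3=17). clock=14
Op 9: tick 13 -> clock=27. purged={a.com,b.com,c.com,e.com}
Op 10: insert e.com -> 10.0.0.3 (expiry=27+4=31). clock=27
Op 11: tick 6 -> clock=33. purged={e.com}
Op 12: tick 8 -> clock=41.
Op 13: tick 12 -> clock=53.
Op 14: insert b.com -> 10.0.0.2 (expiry=53+5=58). clock=53
lookup a.com: not in cache (expired or never inserted)

Answer: NXDOMAIN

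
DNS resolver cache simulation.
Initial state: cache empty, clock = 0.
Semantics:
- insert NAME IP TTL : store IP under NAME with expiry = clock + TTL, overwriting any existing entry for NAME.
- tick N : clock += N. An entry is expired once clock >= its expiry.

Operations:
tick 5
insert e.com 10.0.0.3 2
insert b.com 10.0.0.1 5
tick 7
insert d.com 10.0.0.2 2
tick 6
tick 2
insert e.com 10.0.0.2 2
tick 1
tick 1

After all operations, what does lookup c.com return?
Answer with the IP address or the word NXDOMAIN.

Op 1: tick 5 -> clock=5.
Op 2: insert e.com -> 10.0.0.3 (expiry=5+2=7). clock=5
Op 3: insert b.com -> 10.0.0.1 (expiry=5+5=10). clock=5
Op 4: tick 7 -> clock=12. purged={b.com,e.com}
Op 5: insert d.com -> 10.0.0.2 (expiry=12+2=14). clock=12
Op 6: tick 6 -> clock=18. purged={d.com}
Op 7: tick 2 -> clock=20.
Op 8: insert e.com -> 10.0.0.2 (expiry=20+2=22). clock=20
Op 9: tick 1 -> clock=21.
Op 10: tick 1 -> clock=22. purged={e.com}
lookup c.com: not in cache (expired or never inserted)

Answer: NXDOMAIN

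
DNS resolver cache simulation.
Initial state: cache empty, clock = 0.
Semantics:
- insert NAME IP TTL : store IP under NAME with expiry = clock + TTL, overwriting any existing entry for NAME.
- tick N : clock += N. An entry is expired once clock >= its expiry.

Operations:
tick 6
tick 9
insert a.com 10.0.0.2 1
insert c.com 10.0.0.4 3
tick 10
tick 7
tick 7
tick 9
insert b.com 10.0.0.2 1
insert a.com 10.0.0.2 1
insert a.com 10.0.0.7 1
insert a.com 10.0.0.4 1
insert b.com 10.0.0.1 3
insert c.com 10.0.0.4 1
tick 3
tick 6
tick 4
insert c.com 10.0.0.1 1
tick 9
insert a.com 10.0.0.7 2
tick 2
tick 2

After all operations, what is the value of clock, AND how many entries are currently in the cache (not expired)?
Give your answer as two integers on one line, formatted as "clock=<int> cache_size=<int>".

Answer: clock=74 cache_size=0

Derivation:
Op 1: tick 6 -> clock=6.
Op 2: tick 9 -> clock=15.
Op 3: insert a.com -> 10.0.0.2 (expiry=15+1=16). clock=15
Op 4: insert c.com -> 10.0.0.4 (expiry=15+3=18). clock=15
Op 5: tick 10 -> clock=25. purged={a.com,c.com}
Op 6: tick 7 -> clock=32.
Op 7: tick 7 -> clock=39.
Op 8: tick 9 -> clock=48.
Op 9: insert b.com -> 10.0.0.2 (expiry=48+1=49). clock=48
Op 10: insert a.com -> 10.0.0.2 (expiry=48+1=49). clock=48
Op 11: insert a.com -> 10.0.0.7 (expiry=48+1=49). clock=48
Op 12: insert a.com -> 10.0.0.4 (expiry=48+1=49). clock=48
Op 13: insert b.com -> 10.0.0.1 (expiry=48+3=51). clock=48
Op 14: insert c.com -> 10.0.0.4 (expiry=48+1=49). clock=48
Op 15: tick 3 -> clock=51. purged={a.com,b.com,c.com}
Op 16: tick 6 -> clock=57.
Op 17: tick 4 -> clock=61.
Op 18: insert c.com -> 10.0.0.1 (expiry=61+1=62). clock=61
Op 19: tick 9 -> clock=70. purged={c.com}
Op 20: insert a.com -> 10.0.0.7 (expiry=70+2=72). clock=70
Op 21: tick 2 -> clock=72. purged={a.com}
Op 22: tick 2 -> clock=74.
Final clock = 74
Final cache (unexpired): {} -> size=0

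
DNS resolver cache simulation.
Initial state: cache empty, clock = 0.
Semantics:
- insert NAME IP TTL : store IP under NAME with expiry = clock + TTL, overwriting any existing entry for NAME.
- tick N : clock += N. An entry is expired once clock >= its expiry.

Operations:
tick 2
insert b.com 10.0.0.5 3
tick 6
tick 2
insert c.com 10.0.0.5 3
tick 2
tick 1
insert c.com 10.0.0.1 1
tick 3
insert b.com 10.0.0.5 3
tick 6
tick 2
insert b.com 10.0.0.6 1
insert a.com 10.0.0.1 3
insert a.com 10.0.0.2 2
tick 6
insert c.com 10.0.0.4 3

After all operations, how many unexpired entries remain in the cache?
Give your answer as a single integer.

Answer: 1

Derivation:
Op 1: tick 2 -> clock=2.
Op 2: insert b.com -> 10.0.0.5 (expiry=2+3=5). clock=2
Op 3: tick 6 -> clock=8. purged={b.com}
Op 4: tick 2 -> clock=10.
Op 5: insert c.com -> 10.0.0.5 (expiry=10+3=13). clock=10
Op 6: tick 2 -> clock=12.
Op 7: tick 1 -> clock=13. purged={c.com}
Op 8: insert c.com -> 10.0.0.1 (expiry=13+1=14). clock=13
Op 9: tick 3 -> clock=16. purged={c.com}
Op 10: insert b.com -> 10.0.0.5 (expiry=16+3=19). clock=16
Op 11: tick 6 -> clock=22. purged={b.com}
Op 12: tick 2 -> clock=24.
Op 13: insert b.com -> 10.0.0.6 (expiry=24+1=25). clock=24
Op 14: insert a.com -> 10.0.0.1 (expiry=24+3=27). clock=24
Op 15: insert a.com -> 10.0.0.2 (expiry=24+2=26). clock=24
Op 16: tick 6 -> clock=30. purged={a.com,b.com}
Op 17: insert c.com -> 10.0.0.4 (expiry=30+3=33). clock=30
Final cache (unexpired): {c.com} -> size=1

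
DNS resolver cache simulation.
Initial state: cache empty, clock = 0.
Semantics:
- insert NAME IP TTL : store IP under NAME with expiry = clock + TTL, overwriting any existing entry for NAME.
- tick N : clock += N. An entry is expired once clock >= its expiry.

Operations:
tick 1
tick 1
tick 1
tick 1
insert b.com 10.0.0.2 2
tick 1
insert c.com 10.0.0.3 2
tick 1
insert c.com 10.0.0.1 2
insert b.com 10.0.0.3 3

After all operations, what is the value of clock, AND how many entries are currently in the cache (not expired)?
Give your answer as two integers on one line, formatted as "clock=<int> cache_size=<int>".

Op 1: tick 1 -> clock=1.
Op 2: tick 1 -> clock=2.
Op 3: tick 1 -> clock=3.
Op 4: tick 1 -> clock=4.
Op 5: insert b.com -> 10.0.0.2 (expiry=4+2=6). clock=4
Op 6: tick 1 -> clock=5.
Op 7: insert c.com -> 10.0.0.3 (expiry=5+2=7). clock=5
Op 8: tick 1 -> clock=6. purged={b.com}
Op 9: insert c.com -> 10.0.0.1 (expiry=6+2=8). clock=6
Op 10: insert b.com -> 10.0.0.3 (expiry=6+3=9). clock=6
Final clock = 6
Final cache (unexpired): {b.com,c.com} -> size=2

Answer: clock=6 cache_size=2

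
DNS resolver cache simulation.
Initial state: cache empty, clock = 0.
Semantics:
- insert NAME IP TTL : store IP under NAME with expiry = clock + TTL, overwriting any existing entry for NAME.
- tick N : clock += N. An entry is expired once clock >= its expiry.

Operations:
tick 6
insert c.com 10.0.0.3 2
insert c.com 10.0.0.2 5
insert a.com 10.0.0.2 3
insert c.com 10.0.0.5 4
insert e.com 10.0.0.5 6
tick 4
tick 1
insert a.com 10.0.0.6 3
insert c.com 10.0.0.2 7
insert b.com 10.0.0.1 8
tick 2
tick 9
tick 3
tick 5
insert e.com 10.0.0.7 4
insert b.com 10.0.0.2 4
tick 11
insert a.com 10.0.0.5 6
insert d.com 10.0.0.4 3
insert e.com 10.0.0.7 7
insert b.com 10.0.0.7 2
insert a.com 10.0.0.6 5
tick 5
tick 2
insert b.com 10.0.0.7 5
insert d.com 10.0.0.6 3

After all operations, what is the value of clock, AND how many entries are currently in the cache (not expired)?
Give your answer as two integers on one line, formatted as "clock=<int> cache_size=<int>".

Op 1: tick 6 -> clock=6.
Op 2: insert c.com -> 10.0.0.3 (expiry=6+2=8). clock=6
Op 3: insert c.com -> 10.0.0.2 (expiry=6+5=11). clock=6
Op 4: insert a.com -> 10.0.0.2 (expiry=6+3=9). clock=6
Op 5: insert c.com -> 10.0.0.5 (expiry=6+4=10). clock=6
Op 6: insert e.com -> 10.0.0.5 (expiry=6+6=12). clock=6
Op 7: tick 4 -> clock=10. purged={a.com,c.com}
Op 8: tick 1 -> clock=11.
Op 9: insert a.com -> 10.0.0.6 (expiry=11+3=14). clock=11
Op 10: insert c.com -> 10.0.0.2 (expiry=11+7=18). clock=11
Op 11: insert b.com -> 10.0.0.1 (expiry=11+8=19). clock=11
Op 12: tick 2 -> clock=13. purged={e.com}
Op 13: tick 9 -> clock=22. purged={a.com,b.com,c.com}
Op 14: tick 3 -> clock=25.
Op 15: tick 5 -> clock=30.
Op 16: insert e.com -> 10.0.0.7 (expiry=30+4=34). clock=30
Op 17: insert b.com -> 10.0.0.2 (expiry=30+4=34). clock=30
Op 18: tick 11 -> clock=41. purged={b.com,e.com}
Op 19: insert a.com -> 10.0.0.5 (expiry=41+6=47). clock=41
Op 20: insert d.com -> 10.0.0.4 (expiry=41+3=44). clock=41
Op 21: insert e.com -> 10.0.0.7 (expiry=41+7=48). clock=41
Op 22: insert b.com -> 10.0.0.7 (expiry=41+2=43). clock=41
Op 23: insert a.com -> 10.0.0.6 (expiry=41+5=46). clock=41
Op 24: tick 5 -> clock=46. purged={a.com,b.com,d.com}
Op 25: tick 2 -> clock=48. purged={e.com}
Op 26: insert b.com -> 10.0.0.7 (expiry=48+5=53). clock=48
Op 27: insert d.com -> 10.0.0.6 (expiry=48+3=51). clock=48
Final clock = 48
Final cache (unexpired): {b.com,d.com} -> size=2

Answer: clock=48 cache_size=2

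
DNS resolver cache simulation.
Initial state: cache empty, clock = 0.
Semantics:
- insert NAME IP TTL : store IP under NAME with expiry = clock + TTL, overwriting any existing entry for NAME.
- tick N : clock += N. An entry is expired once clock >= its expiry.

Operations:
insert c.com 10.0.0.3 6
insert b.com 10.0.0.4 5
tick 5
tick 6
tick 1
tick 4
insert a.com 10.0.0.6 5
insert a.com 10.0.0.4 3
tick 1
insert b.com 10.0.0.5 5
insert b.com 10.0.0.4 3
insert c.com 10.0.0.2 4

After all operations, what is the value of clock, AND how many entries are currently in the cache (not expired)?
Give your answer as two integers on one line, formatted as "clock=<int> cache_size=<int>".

Op 1: insert c.com -> 10.0.0.3 (expiry=0+6=6). clock=0
Op 2: insert b.com -> 10.0.0.4 (expiry=0+5=5). clock=0
Op 3: tick 5 -> clock=5. purged={b.com}
Op 4: tick 6 -> clock=11. purged={c.com}
Op 5: tick 1 -> clock=12.
Op 6: tick 4 -> clock=16.
Op 7: insert a.com -> 10.0.0.6 (expiry=16+5=21). clock=16
Op 8: insert a.com -> 10.0.0.4 (expiry=16+3=19). clock=16
Op 9: tick 1 -> clock=17.
Op 10: insert b.com -> 10.0.0.5 (expiry=17+5=22). clock=17
Op 11: insert b.com -> 10.0.0.4 (expiry=17+3=20). clock=17
Op 12: insert c.com -> 10.0.0.2 (expiry=17+4=21). clock=17
Final clock = 17
Final cache (unexpired): {a.com,b.com,c.com} -> size=3

Answer: clock=17 cache_size=3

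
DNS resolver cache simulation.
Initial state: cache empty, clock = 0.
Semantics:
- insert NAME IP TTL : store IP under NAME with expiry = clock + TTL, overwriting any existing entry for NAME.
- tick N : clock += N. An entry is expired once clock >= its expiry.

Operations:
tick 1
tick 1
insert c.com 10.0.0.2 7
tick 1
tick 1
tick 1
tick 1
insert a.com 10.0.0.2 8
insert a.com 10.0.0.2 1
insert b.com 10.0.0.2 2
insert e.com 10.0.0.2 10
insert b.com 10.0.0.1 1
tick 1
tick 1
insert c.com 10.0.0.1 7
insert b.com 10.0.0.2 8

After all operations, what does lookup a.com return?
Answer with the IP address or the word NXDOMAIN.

Op 1: tick 1 -> clock=1.
Op 2: tick 1 -> clock=2.
Op 3: insert c.com -> 10.0.0.2 (expiry=2+7=9). clock=2
Op 4: tick 1 -> clock=3.
Op 5: tick 1 -> clock=4.
Op 6: tick 1 -> clock=5.
Op 7: tick 1 -> clock=6.
Op 8: insert a.com -> 10.0.0.2 (expiry=6+8=14). clock=6
Op 9: insert a.com -> 10.0.0.2 (expiry=6+1=7). clock=6
Op 10: insert b.com -> 10.0.0.2 (expiry=6+2=8). clock=6
Op 11: insert e.com -> 10.0.0.2 (expiry=6+10=16). clock=6
Op 12: insert b.com -> 10.0.0.1 (expiry=6+1=7). clock=6
Op 13: tick 1 -> clock=7. purged={a.com,b.com}
Op 14: tick 1 -> clock=8.
Op 15: insert c.com -> 10.0.0.1 (expiry=8+7=15). clock=8
Op 16: insert b.com -> 10.0.0.2 (expiry=8+8=16). clock=8
lookup a.com: not in cache (expired or never inserted)

Answer: NXDOMAIN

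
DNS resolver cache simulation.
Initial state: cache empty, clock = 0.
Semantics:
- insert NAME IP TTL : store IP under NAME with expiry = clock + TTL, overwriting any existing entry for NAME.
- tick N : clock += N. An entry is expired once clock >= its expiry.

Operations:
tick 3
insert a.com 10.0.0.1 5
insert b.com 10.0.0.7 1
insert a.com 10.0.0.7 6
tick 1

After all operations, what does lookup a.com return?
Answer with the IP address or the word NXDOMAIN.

Op 1: tick 3 -> clock=3.
Op 2: insert a.com -> 10.0.0.1 (expiry=3+5=8). clock=3
Op 3: insert b.com -> 10.0.0.7 (expiry=3+1=4). clock=3
Op 4: insert a.com -> 10.0.0.7 (expiry=3+6=9). clock=3
Op 5: tick 1 -> clock=4. purged={b.com}
lookup a.com: present, ip=10.0.0.7 expiry=9 > clock=4

Answer: 10.0.0.7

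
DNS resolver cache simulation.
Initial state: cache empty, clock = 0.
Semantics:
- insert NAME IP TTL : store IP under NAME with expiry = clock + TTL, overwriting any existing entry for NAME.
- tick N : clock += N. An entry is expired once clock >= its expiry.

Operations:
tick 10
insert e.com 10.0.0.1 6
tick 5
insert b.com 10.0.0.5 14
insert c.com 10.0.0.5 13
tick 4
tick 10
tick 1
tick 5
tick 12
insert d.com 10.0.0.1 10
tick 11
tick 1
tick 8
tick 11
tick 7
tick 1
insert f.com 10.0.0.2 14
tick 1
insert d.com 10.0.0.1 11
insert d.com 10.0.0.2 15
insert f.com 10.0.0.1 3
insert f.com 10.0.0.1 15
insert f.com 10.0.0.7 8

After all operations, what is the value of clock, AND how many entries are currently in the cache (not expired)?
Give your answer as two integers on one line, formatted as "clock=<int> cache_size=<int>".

Answer: clock=87 cache_size=2

Derivation:
Op 1: tick 10 -> clock=10.
Op 2: insert e.com -> 10.0.0.1 (expiry=10+6=16). clock=10
Op 3: tick 5 -> clock=15.
Op 4: insert b.com -> 10.0.0.5 (expiry=15+14=29). clock=15
Op 5: insert c.com -> 10.0.0.5 (expiry=15+13=28). clock=15
Op 6: tick 4 -> clock=19. purged={e.com}
Op 7: tick 10 -> clock=29. purged={b.com,c.com}
Op 8: tick 1 -> clock=30.
Op 9: tick 5 -> clock=35.
Op 10: tick 12 -> clock=47.
Op 11: insert d.com -> 10.0.0.1 (expiry=47+10=57). clock=47
Op 12: tick 11 -> clock=58. purged={d.com}
Op 13: tick 1 -> clock=59.
Op 14: tick 8 -> clock=67.
Op 15: tick 11 -> clock=78.
Op 16: tick 7 -> clock=85.
Op 17: tick 1 -> clock=86.
Op 18: insert f.com -> 10.0.0.2 (expiry=86+14=100). clock=86
Op 19: tick 1 -> clock=87.
Op 20: insert d.com -> 10.0.0.1 (expiry=87+11=98). clock=87
Op 21: insert d.com -> 10.0.0.2 (expiry=87+15=102). clock=87
Op 22: insert f.com -> 10.0.0.1 (expiry=87+3=90). clock=87
Op 23: insert f.com -> 10.0.0.1 (expiry=87+15=102). clock=87
Op 24: insert f.com -> 10.0.0.7 (expiry=87+8=95). clock=87
Final clock = 87
Final cache (unexpired): {d.com,f.com} -> size=2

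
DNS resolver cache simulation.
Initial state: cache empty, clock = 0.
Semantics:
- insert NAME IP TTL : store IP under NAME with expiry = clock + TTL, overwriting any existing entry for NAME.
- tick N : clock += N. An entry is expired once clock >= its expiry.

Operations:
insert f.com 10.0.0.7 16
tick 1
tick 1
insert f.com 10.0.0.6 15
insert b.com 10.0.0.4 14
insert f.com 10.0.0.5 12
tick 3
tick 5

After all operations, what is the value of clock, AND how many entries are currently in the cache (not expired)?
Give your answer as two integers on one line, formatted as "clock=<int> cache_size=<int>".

Op 1: insert f.com -> 10.0.0.7 (expiry=0+16=16). clock=0
Op 2: tick 1 -> clock=1.
Op 3: tick 1 -> clock=2.
Op 4: insert f.com -> 10.0.0.6 (expiry=2+15=17). clock=2
Op 5: insert b.com -> 10.0.0.4 (expiry=2+14=16). clock=2
Op 6: insert f.com -> 10.0.0.5 (expiry=2+12=14). clock=2
Op 7: tick 3 -> clock=5.
Op 8: tick 5 -> clock=10.
Final clock = 10
Final cache (unexpired): {b.com,f.com} -> size=2

Answer: clock=10 cache_size=2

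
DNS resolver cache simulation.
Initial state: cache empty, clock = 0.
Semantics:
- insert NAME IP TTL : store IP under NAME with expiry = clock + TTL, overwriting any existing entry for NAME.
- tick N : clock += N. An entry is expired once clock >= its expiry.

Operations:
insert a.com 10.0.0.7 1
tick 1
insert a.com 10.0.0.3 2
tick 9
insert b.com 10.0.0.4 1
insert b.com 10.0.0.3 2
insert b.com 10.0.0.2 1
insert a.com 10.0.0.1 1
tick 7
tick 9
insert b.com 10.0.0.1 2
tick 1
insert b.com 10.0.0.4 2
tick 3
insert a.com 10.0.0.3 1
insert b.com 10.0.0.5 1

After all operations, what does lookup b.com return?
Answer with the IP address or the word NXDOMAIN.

Answer: 10.0.0.5

Derivation:
Op 1: insert a.com -> 10.0.0.7 (expiry=0+1=1). clock=0
Op 2: tick 1 -> clock=1. purged={a.com}
Op 3: insert a.com -> 10.0.0.3 (expiry=1+2=3). clock=1
Op 4: tick 9 -> clock=10. purged={a.com}
Op 5: insert b.com -> 10.0.0.4 (expiry=10+1=11). clock=10
Op 6: insert b.com -> 10.0.0.3 (expiry=10+2=12). clock=10
Op 7: insert b.com -> 10.0.0.2 (expiry=10+1=11). clock=10
Op 8: insert a.com -> 10.0.0.1 (expiry=10+1=11). clock=10
Op 9: tick 7 -> clock=17. purged={a.com,b.com}
Op 10: tick 9 -> clock=26.
Op 11: insert b.com -> 10.0.0.1 (expiry=26+2=28). clock=26
Op 12: tick 1 -> clock=27.
Op 13: insert b.com -> 10.0.0.4 (expiry=27+2=29). clock=27
Op 14: tick 3 -> clock=30. purged={b.com}
Op 15: insert a.com -> 10.0.0.3 (expiry=30+1=31). clock=30
Op 16: insert b.com -> 10.0.0.5 (expiry=30+1=31). clock=30
lookup b.com: present, ip=10.0.0.5 expiry=31 > clock=30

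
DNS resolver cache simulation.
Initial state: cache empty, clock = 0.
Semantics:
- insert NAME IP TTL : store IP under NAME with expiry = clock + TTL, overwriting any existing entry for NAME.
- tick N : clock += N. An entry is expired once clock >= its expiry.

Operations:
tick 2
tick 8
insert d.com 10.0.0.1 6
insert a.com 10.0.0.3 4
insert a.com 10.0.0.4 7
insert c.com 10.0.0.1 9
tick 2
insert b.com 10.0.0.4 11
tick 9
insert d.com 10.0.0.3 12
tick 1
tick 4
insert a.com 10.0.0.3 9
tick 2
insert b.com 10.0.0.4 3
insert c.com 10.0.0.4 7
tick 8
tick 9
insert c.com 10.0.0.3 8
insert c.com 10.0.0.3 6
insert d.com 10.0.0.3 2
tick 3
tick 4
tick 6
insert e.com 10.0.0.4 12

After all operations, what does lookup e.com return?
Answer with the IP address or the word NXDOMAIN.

Answer: 10.0.0.4

Derivation:
Op 1: tick 2 -> clock=2.
Op 2: tick 8 -> clock=10.
Op 3: insert d.com -> 10.0.0.1 (expiry=10+6=16). clock=10
Op 4: insert a.com -> 10.0.0.3 (expiry=10+4=14). clock=10
Op 5: insert a.com -> 10.0.0.4 (expiry=10+7=17). clock=10
Op 6: insert c.com -> 10.0.0.1 (expiry=10+9=19). clock=10
Op 7: tick 2 -> clock=12.
Op 8: insert b.com -> 10.0.0.4 (expiry=12+11=23). clock=12
Op 9: tick 9 -> clock=21. purged={a.com,c.com,d.com}
Op 10: insert d.com -> 10.0.0.3 (expiry=21+12=33). clock=21
Op 11: tick 1 -> clock=22.
Op 12: tick 4 -> clock=26. purged={b.com}
Op 13: insert a.com -> 10.0.0.3 (expiry=26+9=35). clock=26
Op 14: tick 2 -> clock=28.
Op 15: insert b.com -> 10.0.0.4 (expiry=28+3=31). clock=28
Op 16: insert c.com -> 10.0.0.4 (expiry=28+7=35). clock=28
Op 17: tick 8 -> clock=36. purged={a.com,b.com,c.com,d.com}
Op 18: tick 9 -> clock=45.
Op 19: insert c.com -> 10.0.0.3 (expiry=45+8=53). clock=45
Op 20: insert c.com -> 10.0.0.3 (expiry=45+6=51). clock=45
Op 21: insert d.com -> 10.0.0.3 (expiry=45+2=47). clock=45
Op 22: tick 3 -> clock=48. purged={d.com}
Op 23: tick 4 -> clock=52. purged={c.com}
Op 24: tick 6 -> clock=58.
Op 25: insert e.com -> 10.0.0.4 (expiry=58+12=70). clock=58
lookup e.com: present, ip=10.0.0.4 expiry=70 > clock=58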